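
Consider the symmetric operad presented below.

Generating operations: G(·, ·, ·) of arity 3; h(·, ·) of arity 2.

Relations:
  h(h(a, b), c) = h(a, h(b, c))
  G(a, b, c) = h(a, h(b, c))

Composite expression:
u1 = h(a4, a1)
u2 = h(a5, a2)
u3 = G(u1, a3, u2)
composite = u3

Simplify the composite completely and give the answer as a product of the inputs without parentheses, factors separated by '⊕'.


a4 ⊕ a1 ⊕ a3 ⊕ a5 ⊕ a2

Every regrouping of G is equal, so read the a-inputs in written order.
h(a4, a1) reduces to a4 ⊕ a1
h(a5, a2) reduces to a5 ⊕ a2
G(h(a4, a1), a3, h(a5, a2)) reduces to a4 ⊕ a1 ⊕ a3 ⊕ a5 ⊕ a2


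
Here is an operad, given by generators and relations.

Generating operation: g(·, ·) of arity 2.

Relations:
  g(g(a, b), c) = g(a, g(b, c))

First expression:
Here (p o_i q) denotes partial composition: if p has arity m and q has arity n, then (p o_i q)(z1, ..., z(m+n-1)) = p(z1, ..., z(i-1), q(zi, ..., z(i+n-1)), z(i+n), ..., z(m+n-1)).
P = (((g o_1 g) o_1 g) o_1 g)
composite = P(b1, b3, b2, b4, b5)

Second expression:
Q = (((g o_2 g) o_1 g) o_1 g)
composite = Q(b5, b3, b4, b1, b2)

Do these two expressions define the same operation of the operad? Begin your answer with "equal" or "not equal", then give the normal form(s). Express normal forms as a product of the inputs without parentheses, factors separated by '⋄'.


Normal form of the first expression: b1 ⋄ b3 ⋄ b2 ⋄ b4 ⋄ b5
Normal form of the second expression: b5 ⋄ b3 ⋄ b4 ⋄ b1 ⋄ b2
They disagree, so not equal.

not equal — first b1 ⋄ b3 ⋄ b2 ⋄ b4 ⋄ b5, second b5 ⋄ b3 ⋄ b4 ⋄ b1 ⋄ b2


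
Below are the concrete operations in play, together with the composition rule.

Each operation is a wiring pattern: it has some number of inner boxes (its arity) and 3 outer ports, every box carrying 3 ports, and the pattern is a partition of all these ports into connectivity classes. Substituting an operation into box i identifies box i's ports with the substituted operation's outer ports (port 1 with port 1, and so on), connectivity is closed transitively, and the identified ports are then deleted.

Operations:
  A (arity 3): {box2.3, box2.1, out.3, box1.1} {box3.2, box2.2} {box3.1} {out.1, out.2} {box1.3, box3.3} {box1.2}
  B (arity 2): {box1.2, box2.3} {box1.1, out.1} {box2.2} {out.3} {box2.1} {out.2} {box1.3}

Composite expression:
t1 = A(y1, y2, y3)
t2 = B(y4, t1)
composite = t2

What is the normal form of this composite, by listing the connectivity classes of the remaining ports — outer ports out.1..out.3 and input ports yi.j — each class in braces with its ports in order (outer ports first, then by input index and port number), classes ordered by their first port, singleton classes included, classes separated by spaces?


Connectivity passes through glued B-boundaries; trace each wire chain.
after A, the pattern on (y1, y2, y3) reads {out.1, out.2} {out.3, y1.1, y2.1, y2.3} {y1.2} {y1.3, y3.3} {y2.2, y3.2} {y3.1} (out.j = its outer ports)
after B, the pattern on (y4, y1, y2, y3) reads {out.1, y4.1} {out.2} {out.3} {y1.1, y2.1, y2.3, y4.2} {y1.2} {y1.3, y3.3} {y2.2, y3.2} {y3.1} {y4.3} (out.j = its outer ports)

{out.1, y4.1} {out.2} {out.3} {y1.1, y2.1, y2.3, y4.2} {y1.2} {y1.3, y3.3} {y2.2, y3.2} {y3.1} {y4.3}


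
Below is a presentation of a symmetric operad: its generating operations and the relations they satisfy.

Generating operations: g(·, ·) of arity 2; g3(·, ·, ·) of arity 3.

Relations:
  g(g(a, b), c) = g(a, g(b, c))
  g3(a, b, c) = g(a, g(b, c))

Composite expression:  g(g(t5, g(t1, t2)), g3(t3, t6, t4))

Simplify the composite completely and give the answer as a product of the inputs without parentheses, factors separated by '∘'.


t5 ∘ t1 ∘ t2 ∘ t3 ∘ t6 ∘ t4

Associativity of g dissolves the nesting; only the t-input order survives.
g(t1, t2) collapses to t1 ∘ t2
g(t5, g(t1, t2)) collapses to t5 ∘ t1 ∘ t2
g3(t3, t6, t4) collapses to t3 ∘ t6 ∘ t4
g(g(t5, g(t1, t2)), g3(t3, t6, t4)) collapses to t5 ∘ t1 ∘ t2 ∘ t3 ∘ t6 ∘ t4


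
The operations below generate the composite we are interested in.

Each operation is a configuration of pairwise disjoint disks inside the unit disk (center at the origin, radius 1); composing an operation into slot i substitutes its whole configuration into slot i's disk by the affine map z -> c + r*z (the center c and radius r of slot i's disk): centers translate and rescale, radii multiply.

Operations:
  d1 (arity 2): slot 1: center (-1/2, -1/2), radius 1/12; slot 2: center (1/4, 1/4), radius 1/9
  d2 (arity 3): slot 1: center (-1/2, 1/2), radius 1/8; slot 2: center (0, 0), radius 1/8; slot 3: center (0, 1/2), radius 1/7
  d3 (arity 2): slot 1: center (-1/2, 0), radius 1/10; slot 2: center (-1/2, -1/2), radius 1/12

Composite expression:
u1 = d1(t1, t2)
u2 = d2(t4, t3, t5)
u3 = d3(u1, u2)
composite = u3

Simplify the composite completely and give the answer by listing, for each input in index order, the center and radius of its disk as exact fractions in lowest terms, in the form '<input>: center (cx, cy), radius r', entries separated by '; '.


t1: center (-11/20, -1/20), radius 1/120; t2: center (-19/40, 1/40), radius 1/90; t3: center (-1/2, -1/2), radius 1/96; t4: center (-13/24, -11/24), radius 1/96; t5: center (-1/2, -11/24), radius 1/84

Nesting under d3 composes maps z -> c + r*z down each t-path.
t1: after 2 affine steps, its disk has center (-11/20, -1/20), radius 1/120
t2: after 2 affine steps, its disk has center (-19/40, 1/40), radius 1/90
t4: after 2 affine steps, its disk has center (-13/24, -11/24), radius 1/96
t3: after 2 affine steps, its disk has center (-1/2, -1/2), radius 1/96
t5: after 2 affine steps, its disk has center (-1/2, -11/24), radius 1/84


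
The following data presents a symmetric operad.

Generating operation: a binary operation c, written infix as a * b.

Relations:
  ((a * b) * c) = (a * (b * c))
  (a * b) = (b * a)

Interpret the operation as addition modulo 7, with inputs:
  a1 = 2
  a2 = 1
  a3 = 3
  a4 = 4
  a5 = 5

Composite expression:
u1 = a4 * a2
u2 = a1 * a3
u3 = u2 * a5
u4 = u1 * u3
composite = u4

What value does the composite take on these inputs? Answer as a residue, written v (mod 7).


1 (mod 7)

(a4 * a2) = 5
(a1 * a3) = 5
((a1 * a3) * a5) = 3
((a4 * a2) * ((a1 * a3) * a5)) = 1


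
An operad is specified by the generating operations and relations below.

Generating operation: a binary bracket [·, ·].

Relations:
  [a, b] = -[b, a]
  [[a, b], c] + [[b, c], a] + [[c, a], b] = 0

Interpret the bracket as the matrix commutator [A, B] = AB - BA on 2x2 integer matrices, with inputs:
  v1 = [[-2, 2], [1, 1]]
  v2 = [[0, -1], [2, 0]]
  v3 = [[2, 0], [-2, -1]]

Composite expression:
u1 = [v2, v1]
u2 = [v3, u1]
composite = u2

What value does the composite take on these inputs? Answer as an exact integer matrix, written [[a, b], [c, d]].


[[-6, -9], [38, 6]]

[v2, v1] = [[-5, -3], [-6, 5]]
[v3, [v2, v1]] = [[-6, -9], [38, 6]]


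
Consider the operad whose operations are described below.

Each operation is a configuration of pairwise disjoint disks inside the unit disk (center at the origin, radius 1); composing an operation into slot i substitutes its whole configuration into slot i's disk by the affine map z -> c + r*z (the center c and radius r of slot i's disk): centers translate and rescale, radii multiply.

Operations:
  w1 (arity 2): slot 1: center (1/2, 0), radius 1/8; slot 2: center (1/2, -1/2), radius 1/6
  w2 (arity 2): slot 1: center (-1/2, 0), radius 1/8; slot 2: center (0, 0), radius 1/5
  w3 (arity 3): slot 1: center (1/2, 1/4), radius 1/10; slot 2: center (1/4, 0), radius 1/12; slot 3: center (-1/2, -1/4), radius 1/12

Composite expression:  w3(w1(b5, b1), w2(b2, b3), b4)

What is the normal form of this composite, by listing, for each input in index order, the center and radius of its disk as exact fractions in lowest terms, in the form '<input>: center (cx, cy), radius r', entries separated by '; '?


b1: center (11/20, 1/5), radius 1/60; b2: center (5/24, 0), radius 1/96; b3: center (1/4, 0), radius 1/60; b4: center (-1/2, -1/4), radius 1/12; b5: center (11/20, 1/4), radius 1/80

Nesting under w3 composes maps z -> c + r*z down each b-path.
for b5, the 2-step affine chain lands on center (11/20, 1/4), radius 1/80
for b1, the 2-step affine chain lands on center (11/20, 1/5), radius 1/60
for b2, the 2-step affine chain lands on center (5/24, 0), radius 1/96
for b3, the 2-step affine chain lands on center (1/4, 0), radius 1/60
for b4, the 1-step affine chain lands on center (-1/2, -1/4), radius 1/12


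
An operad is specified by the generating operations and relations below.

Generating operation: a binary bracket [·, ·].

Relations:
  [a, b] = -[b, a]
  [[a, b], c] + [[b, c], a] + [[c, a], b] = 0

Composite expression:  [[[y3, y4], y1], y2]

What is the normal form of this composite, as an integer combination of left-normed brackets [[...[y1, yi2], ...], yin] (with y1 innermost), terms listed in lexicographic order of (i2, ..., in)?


In the tensor algebra, words opening y1 carry the y1-anchored form.
Composite bracket: [[[y3, y4], y1], y2]
Applying ab - ba throughout gives 8 signed words (2^3 = 8).
Keep just the words that open with y1:
  y1y3y4y2 appears with sign -1, giving the term -[[[y1, y3], y4], y2]
  y1y4y3y2 appears with sign +1, giving the term +[[[y1, y4], y3], y2]

-[[[y1, y3], y4], y2] + [[[y1, y4], y3], y2]


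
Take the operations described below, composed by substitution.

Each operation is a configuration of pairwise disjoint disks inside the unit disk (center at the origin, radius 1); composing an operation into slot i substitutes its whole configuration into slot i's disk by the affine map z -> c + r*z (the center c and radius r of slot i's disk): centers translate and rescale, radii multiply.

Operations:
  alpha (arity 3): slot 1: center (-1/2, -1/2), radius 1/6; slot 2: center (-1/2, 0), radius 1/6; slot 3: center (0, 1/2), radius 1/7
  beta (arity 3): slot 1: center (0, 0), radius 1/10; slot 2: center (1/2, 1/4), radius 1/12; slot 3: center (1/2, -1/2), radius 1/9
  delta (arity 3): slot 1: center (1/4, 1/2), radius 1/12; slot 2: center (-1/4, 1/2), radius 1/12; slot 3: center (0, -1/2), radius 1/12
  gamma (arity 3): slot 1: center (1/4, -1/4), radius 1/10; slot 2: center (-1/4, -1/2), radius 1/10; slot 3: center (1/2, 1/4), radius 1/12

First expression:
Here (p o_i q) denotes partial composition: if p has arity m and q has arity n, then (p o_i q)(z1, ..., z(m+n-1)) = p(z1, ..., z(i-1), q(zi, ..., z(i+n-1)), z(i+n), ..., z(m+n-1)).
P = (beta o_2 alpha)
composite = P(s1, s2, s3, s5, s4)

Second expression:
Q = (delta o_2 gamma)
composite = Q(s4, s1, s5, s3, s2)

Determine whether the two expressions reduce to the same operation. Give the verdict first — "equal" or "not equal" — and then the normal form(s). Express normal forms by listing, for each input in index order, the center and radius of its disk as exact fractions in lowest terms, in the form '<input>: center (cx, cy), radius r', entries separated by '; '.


not equal: they reduce to s1: center (0, 0), radius 1/10; s2: center (11/24, 5/24), radius 1/72; s3: center (11/24, 1/4), radius 1/72; s4: center (1/2, -1/2), radius 1/9; s5: center (1/2, 7/24), radius 1/84 and s1: center (-11/48, 23/48), radius 1/120; s2: center (0, -1/2), radius 1/12; s3: center (-5/24, 25/48), radius 1/144; s4: center (1/4, 1/2), radius 1/12; s5: center (-13/48, 11/24), radius 1/120

Reducing the first expression gives s1: center (0, 0), radius 1/10; s2: center (11/24, 5/24), radius 1/72; s3: center (11/24, 1/4), radius 1/72; s4: center (1/2, -1/2), radius 1/9; s5: center (1/2, 7/24), radius 1/84
Reducing the second expression gives s1: center (-11/48, 23/48), radius 1/120; s2: center (0, -1/2), radius 1/12; s3: center (-5/24, 25/48), radius 1/144; s4: center (1/4, 1/2), radius 1/12; s5: center (-13/48, 11/24), radius 1/120
Distinct normal forms: not equal.


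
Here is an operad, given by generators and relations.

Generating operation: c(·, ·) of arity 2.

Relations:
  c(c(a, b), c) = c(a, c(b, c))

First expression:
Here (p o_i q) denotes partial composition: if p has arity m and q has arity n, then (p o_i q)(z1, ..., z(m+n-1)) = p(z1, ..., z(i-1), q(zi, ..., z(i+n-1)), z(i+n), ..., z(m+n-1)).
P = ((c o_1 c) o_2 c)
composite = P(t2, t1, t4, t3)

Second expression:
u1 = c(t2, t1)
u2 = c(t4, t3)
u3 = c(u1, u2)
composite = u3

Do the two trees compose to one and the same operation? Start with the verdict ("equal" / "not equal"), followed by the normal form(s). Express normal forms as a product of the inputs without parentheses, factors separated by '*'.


equal; both compose to t2 * t1 * t4 * t3

In normal form, the first expression is t2 * t1 * t4 * t3
In normal form, the second expression is t2 * t1 * t4 * t3
Same normal form: equal.


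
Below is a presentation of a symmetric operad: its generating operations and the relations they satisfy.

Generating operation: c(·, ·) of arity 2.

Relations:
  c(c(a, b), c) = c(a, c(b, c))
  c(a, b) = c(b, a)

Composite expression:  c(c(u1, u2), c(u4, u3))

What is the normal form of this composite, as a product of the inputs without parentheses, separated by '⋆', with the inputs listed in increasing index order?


With c associative and commutative, the u-input set is all that matters.
c(u1, u2) spells out as u1 ⋆ u2
c(u4, u3) spells out as u4 ⋆ u3
c(c(u1, u2), c(u4, u3)) spells out as u1 ⋆ u2 ⋆ u4 ⋆ u3
the factors in increasing index order: u1 ⋆ u2 ⋆ u3 ⋆ u4

u1 ⋆ u2 ⋆ u3 ⋆ u4


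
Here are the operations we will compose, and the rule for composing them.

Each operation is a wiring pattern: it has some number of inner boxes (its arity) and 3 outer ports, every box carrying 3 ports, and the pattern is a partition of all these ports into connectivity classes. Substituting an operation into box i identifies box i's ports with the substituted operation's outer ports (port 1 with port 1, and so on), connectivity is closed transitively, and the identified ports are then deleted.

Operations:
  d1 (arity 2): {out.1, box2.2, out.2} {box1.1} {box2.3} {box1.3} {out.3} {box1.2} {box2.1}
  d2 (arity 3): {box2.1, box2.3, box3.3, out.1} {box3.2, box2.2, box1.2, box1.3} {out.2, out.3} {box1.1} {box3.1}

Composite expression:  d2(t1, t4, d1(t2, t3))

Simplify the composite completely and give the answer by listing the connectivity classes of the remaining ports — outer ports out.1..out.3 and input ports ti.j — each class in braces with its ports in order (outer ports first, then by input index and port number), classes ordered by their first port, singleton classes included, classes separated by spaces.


{out.1, t4.1, t4.3} {out.2, out.3} {t1.1} {t1.2, t1.3, t3.2, t4.2} {t2.1} {t2.2} {t2.3} {t3.1} {t3.3}

Connectivity passes through glued d2-boundaries; trace each wire chain.
d1 over (t2, t3) gives {out.1, out.2, t3.2} {out.3} {t2.1} {t2.2} {t2.3} {t3.1} {t3.3}, out.j being that stage's outer ports
d2 over (t1, t4, t2, t3) gives {out.1, t4.1, t4.3} {out.2, out.3} {t1.1} {t1.2, t1.3, t3.2, t4.2} {t2.1} {t2.2} {t2.3} {t3.1} {t3.3}, out.j being that stage's outer ports


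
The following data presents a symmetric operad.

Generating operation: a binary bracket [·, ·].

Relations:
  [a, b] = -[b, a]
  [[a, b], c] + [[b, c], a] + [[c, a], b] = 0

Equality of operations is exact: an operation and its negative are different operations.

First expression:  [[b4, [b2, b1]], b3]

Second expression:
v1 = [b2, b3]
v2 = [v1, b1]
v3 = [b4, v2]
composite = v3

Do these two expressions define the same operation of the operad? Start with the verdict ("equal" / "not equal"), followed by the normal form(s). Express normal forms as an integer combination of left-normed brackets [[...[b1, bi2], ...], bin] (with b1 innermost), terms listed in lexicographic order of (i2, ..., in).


not equal; the first gives [[[b1, b2], b4], b3] and the second [[[b1, b2], b3], b4] - [[[b1, b3], b2], b4]

In normal form, the first expression is [[[b1, b2], b4], b3]
In normal form, the second expression is [[[b1, b2], b3], b4] - [[[b1, b3], b2], b4]
No match — not equal.


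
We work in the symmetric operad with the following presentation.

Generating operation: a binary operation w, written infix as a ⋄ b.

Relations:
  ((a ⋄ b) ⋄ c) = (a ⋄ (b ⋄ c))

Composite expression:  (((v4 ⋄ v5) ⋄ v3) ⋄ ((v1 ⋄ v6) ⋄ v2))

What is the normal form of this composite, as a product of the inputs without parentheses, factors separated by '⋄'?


v4 ⋄ v5 ⋄ v3 ⋄ v1 ⋄ v6 ⋄ v2

Key point: w is associative — brackets drop, the v-order remains.
(v4 ⋄ v5) linearizes to v4 ⋄ v5
((v4 ⋄ v5) ⋄ v3) linearizes to v4 ⋄ v5 ⋄ v3
(v1 ⋄ v6) linearizes to v1 ⋄ v6
((v1 ⋄ v6) ⋄ v2) linearizes to v1 ⋄ v6 ⋄ v2
(((v4 ⋄ v5) ⋄ v3) ⋄ ((v1 ⋄ v6) ⋄ v2)) linearizes to v4 ⋄ v5 ⋄ v3 ⋄ v1 ⋄ v6 ⋄ v2


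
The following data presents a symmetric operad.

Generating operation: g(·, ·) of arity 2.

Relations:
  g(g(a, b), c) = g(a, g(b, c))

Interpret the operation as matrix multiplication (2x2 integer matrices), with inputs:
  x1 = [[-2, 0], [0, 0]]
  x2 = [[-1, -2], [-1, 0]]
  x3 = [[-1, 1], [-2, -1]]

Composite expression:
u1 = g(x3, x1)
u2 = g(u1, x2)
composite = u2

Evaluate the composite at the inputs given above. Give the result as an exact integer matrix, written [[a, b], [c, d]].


[[-2, -4], [-4, -8]]

g(x3, x1) = [[2, 0], [4, 0]]
g(g(x3, x1), x2) = [[-2, -4], [-4, -8]]


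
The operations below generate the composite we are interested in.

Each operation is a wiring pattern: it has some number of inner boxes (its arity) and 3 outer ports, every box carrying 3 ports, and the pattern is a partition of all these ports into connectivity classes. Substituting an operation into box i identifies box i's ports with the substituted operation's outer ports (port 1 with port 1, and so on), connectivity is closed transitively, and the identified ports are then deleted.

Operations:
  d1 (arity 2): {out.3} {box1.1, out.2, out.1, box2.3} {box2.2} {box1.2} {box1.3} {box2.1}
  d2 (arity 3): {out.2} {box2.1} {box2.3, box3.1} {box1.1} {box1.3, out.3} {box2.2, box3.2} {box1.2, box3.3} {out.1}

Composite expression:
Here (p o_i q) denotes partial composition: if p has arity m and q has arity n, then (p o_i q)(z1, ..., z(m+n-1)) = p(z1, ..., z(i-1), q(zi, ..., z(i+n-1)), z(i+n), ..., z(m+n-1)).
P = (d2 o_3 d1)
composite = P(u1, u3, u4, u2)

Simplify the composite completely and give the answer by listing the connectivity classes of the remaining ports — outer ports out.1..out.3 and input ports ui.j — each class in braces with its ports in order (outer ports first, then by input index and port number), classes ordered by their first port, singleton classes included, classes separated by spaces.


Reachability decides: close wires over d2-identified ports.
d1 over (u4, u2) gives {out.1, out.2, u2.3, u4.1} {out.3} {u2.1} {u2.2} {u4.2} {u4.3}, out.j being that stage's outer ports
d2 over (u1, u3, u4, u2) gives {out.1} {out.2} {out.3, u1.3} {u1.1} {u1.2} {u2.1} {u2.2} {u2.3, u3.2, u3.3, u4.1} {u3.1} {u4.2} {u4.3}, out.j being that stage's outer ports

{out.1} {out.2} {out.3, u1.3} {u1.1} {u1.2} {u2.1} {u2.2} {u2.3, u3.2, u3.3, u4.1} {u3.1} {u4.2} {u4.3}


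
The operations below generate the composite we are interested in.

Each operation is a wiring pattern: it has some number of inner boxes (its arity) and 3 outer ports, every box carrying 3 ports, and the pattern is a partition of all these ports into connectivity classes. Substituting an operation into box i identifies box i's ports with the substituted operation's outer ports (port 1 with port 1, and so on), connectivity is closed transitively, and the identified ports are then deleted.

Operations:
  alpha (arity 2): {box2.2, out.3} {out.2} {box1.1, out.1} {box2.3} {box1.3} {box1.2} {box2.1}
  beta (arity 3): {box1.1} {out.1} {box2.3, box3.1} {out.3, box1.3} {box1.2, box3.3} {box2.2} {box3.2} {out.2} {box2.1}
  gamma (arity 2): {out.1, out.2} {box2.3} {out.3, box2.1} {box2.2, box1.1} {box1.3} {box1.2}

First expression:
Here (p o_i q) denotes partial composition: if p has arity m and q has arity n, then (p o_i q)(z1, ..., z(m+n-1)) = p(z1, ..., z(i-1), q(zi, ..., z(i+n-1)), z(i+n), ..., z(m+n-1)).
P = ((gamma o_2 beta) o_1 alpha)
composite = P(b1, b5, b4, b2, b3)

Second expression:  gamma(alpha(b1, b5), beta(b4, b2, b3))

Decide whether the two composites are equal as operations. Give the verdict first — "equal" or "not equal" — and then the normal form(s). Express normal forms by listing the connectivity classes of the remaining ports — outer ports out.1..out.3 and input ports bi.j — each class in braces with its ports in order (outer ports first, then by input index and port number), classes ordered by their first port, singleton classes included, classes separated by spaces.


equal — both sides give {out.1, out.2} {out.3} {b1.1} {b1.2} {b1.3} {b2.1} {b2.2} {b2.3, b3.1} {b3.2} {b3.3, b4.2} {b4.1} {b4.3} {b5.1} {b5.2} {b5.3}

The first expression reduces to {out.1, out.2} {out.3} {b1.1} {b1.2} {b1.3} {b2.1} {b2.2} {b2.3, b3.1} {b3.2} {b3.3, b4.2} {b4.1} {b4.3} {b5.1} {b5.2} {b5.3}
The second expression reduces to {out.1, out.2} {out.3} {b1.1} {b1.2} {b1.3} {b2.1} {b2.2} {b2.3, b3.1} {b3.2} {b3.3, b4.2} {b4.1} {b4.3} {b5.1} {b5.2} {b5.3}
The forms coincide; equal.


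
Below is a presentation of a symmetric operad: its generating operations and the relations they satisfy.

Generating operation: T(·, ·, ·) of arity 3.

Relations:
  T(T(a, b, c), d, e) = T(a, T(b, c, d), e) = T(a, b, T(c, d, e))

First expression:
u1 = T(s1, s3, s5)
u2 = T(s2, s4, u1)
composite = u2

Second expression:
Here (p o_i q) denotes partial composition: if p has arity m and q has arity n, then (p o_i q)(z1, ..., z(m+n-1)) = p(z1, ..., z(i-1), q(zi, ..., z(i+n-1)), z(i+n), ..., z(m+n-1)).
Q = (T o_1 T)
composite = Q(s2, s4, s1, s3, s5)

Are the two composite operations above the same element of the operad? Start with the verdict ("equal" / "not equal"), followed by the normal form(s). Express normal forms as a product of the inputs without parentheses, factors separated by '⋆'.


equal: each reduces to s2 ⋆ s4 ⋆ s1 ⋆ s3 ⋆ s5

Normal form of the first expression: s2 ⋆ s4 ⋆ s1 ⋆ s3 ⋆ s5
Normal form of the second expression: s2 ⋆ s4 ⋆ s1 ⋆ s3 ⋆ s5
One common form — equal.


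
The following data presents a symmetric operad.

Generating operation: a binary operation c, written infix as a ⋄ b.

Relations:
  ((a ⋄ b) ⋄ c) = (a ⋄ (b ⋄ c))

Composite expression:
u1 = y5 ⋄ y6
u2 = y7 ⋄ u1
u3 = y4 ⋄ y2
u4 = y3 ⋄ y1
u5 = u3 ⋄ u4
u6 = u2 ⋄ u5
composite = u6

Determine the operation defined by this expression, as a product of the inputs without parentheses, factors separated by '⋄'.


y7 ⋄ y5 ⋄ y6 ⋄ y4 ⋄ y2 ⋄ y3 ⋄ y1

Associativity of c dissolves the nesting; only the y-input order survives.
(y5 ⋄ y6) unparenthesizes to y5 ⋄ y6
(y7 ⋄ (y5 ⋄ y6)) unparenthesizes to y7 ⋄ y5 ⋄ y6
(y4 ⋄ y2) unparenthesizes to y4 ⋄ y2
(y3 ⋄ y1) unparenthesizes to y3 ⋄ y1
((y4 ⋄ y2) ⋄ (y3 ⋄ y1)) unparenthesizes to y4 ⋄ y2 ⋄ y3 ⋄ y1
((y7 ⋄ (y5 ⋄ y6)) ⋄ ((y4 ⋄ y2) ⋄ (y3 ⋄ y1))) unparenthesizes to y7 ⋄ y5 ⋄ y6 ⋄ y4 ⋄ y2 ⋄ y3 ⋄ y1


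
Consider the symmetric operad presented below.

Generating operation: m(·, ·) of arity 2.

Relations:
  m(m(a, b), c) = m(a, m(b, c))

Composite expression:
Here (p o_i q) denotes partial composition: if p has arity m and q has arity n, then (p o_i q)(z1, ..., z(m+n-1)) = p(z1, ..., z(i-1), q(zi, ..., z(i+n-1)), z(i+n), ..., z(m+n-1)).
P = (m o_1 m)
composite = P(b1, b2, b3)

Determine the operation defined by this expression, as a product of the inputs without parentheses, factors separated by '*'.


b1 * b2 * b3

Associativity of m dissolves the nesting; only the b-input order survives.
m(b1, b2) reduces to b1 * b2
m(m(b1, b2), b3) reduces to b1 * b2 * b3


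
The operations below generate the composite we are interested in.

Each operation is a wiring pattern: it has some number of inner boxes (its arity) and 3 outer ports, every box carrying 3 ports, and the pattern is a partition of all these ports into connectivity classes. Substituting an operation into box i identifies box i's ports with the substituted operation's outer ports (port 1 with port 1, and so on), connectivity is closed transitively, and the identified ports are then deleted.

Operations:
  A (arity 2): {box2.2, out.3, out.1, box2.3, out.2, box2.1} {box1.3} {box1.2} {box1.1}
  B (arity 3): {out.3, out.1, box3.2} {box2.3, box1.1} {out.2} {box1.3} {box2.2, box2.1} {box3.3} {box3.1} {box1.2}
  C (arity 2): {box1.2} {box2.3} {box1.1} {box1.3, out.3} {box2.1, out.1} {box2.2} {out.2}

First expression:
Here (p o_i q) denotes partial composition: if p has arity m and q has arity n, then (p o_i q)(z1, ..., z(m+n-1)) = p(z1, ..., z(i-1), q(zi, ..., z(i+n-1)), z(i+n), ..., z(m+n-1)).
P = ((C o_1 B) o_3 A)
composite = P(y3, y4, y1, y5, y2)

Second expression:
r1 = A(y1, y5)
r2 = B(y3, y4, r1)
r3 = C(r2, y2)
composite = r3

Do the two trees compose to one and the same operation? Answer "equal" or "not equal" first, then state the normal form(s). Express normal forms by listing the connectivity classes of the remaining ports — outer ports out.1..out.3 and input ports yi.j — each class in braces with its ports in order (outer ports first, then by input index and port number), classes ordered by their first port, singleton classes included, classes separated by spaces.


equal; both compose to {out.1, y2.1} {out.2} {out.3, y5.1, y5.2, y5.3} {y1.1} {y1.2} {y1.3} {y2.2} {y2.3} {y3.1, y4.3} {y3.2} {y3.3} {y4.1, y4.2}

Normal form of the first expression: {out.1, y2.1} {out.2} {out.3, y5.1, y5.2, y5.3} {y1.1} {y1.2} {y1.3} {y2.2} {y2.3} {y3.1, y4.3} {y3.2} {y3.3} {y4.1, y4.2}
Normal form of the second expression: {out.1, y2.1} {out.2} {out.3, y5.1, y5.2, y5.3} {y1.1} {y1.2} {y1.3} {y2.2} {y2.3} {y3.1, y4.3} {y3.2} {y3.3} {y4.1, y4.2}
The normal forms match — equal.


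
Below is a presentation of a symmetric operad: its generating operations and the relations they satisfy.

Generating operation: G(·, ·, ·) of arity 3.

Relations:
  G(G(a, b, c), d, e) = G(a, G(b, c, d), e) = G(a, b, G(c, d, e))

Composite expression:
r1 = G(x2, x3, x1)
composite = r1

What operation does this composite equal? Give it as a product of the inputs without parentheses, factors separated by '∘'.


x2 ∘ x3 ∘ x1

Every regrouping of G is equal, so read the x-inputs in written order.
G(x2, x3, x1) linearizes to x2 ∘ x3 ∘ x1


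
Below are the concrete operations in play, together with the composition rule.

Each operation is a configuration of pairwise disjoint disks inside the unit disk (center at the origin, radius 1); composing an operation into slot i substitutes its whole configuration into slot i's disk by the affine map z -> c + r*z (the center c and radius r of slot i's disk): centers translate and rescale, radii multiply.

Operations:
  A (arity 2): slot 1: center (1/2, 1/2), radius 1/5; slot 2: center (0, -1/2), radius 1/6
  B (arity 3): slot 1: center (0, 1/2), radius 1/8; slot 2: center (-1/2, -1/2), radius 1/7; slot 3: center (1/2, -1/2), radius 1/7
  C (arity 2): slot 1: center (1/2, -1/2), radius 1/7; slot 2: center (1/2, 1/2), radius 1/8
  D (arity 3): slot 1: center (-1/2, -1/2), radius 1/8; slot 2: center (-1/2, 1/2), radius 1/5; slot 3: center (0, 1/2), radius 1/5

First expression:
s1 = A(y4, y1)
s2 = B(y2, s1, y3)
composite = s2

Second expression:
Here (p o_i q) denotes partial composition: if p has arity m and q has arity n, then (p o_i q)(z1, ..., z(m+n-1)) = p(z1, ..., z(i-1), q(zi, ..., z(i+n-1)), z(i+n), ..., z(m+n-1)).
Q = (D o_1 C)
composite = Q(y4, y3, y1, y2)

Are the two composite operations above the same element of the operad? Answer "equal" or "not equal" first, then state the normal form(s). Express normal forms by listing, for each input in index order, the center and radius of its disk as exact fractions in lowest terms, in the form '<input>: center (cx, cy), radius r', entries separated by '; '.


The first composite normalizes to y1: center (-1/2, -4/7), radius 1/42; y2: center (0, 1/2), radius 1/8; y3: center (1/2, -1/2), radius 1/7; y4: center (-3/7, -3/7), radius 1/35
The second composite normalizes to y1: center (-1/2, 1/2), radius 1/5; y2: center (0, 1/2), radius 1/5; y3: center (-7/16, -7/16), radius 1/64; y4: center (-7/16, -9/16), radius 1/56
Different reductions; not equal.

not equal; first: y1: center (-1/2, -4/7), radius 1/42; y2: center (0, 1/2), radius 1/8; y3: center (1/2, -1/2), radius 1/7; y4: center (-3/7, -3/7), radius 1/35; second: y1: center (-1/2, 1/2), radius 1/5; y2: center (0, 1/2), radius 1/5; y3: center (-7/16, -7/16), radius 1/64; y4: center (-7/16, -9/16), radius 1/56


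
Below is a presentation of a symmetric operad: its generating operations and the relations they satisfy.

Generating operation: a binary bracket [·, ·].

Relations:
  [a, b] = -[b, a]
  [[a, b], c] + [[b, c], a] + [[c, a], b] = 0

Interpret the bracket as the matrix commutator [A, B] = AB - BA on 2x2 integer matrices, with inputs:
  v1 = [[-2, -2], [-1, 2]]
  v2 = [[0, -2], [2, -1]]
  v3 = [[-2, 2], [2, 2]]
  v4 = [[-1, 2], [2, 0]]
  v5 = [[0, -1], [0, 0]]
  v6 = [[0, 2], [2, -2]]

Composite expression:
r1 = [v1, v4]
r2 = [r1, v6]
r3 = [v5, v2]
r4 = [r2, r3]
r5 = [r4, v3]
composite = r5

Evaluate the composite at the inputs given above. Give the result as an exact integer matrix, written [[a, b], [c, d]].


[v1, v4] = [[-2, -10], [9, 2]]
[[v1, v4], v6] = [[-38, 12], [26, 38]]
[v5, v2] = [[-2, 1], [0, 2]]
[[[v1, v4], v6], [v5, v2]] = [[-26, -28], [-104, 26]]
[[[[v1, v4], v6], [v5, v2]], v3] = [[152, -216], [520, -152]]

[[152, -216], [520, -152]]


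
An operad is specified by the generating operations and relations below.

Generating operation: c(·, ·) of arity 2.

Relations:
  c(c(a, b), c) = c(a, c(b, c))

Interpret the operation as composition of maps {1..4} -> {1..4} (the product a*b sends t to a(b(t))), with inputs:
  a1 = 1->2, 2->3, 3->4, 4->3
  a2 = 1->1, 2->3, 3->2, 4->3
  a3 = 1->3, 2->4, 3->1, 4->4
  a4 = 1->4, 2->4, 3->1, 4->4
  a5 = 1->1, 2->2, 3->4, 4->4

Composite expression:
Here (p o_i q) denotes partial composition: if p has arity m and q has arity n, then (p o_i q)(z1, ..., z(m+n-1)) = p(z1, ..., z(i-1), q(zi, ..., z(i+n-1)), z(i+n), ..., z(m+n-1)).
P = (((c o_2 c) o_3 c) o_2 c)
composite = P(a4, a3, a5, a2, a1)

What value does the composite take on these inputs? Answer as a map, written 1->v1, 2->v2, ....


c(a3, a5) = 1->3, 2->4, 3->4, 4->4
c(a2, a1) = 1->3, 2->2, 3->3, 4->2
c(c(a3, a5), c(a2, a1)) = 1->4, 2->4, 3->4, 4->4
c(a4, c(c(a3, a5), c(a2, a1))) = 1->4, 2->4, 3->4, 4->4

1->4, 2->4, 3->4, 4->4


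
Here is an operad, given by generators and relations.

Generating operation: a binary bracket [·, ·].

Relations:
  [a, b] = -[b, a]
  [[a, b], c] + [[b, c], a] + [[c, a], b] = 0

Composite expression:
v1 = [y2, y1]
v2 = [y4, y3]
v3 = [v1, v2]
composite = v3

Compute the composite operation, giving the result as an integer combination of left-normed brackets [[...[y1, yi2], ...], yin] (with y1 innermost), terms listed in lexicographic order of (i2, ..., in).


Expand each bracket as ab - ba; the y1-initial words give the coefficients.
Composite bracket: [[y2, y1], [y4, y3]]
Full expansion: 8 signed words from ab - ba (2^3 = 8).
Only words starting with y1 matter:
  the word y1y2y3y4 carries sign +1 and contributes +[[[y1, y2], y3], y4]
  the word y1y2y4y3 carries sign -1 and contributes -[[[y1, y2], y4], y3]

[[[y1, y2], y3], y4] - [[[y1, y2], y4], y3]


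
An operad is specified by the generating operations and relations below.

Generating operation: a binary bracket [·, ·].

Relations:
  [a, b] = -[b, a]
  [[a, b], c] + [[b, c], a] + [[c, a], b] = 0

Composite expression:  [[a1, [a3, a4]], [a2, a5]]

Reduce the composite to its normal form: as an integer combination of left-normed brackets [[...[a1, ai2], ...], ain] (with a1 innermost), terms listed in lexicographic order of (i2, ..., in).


[[[[a1, a3], a4], a2], a5] - [[[[a1, a3], a4], a5], a2] - [[[[a1, a4], a3], a2], a5] + [[[[a1, a4], a3], a5], a2]

Skip Jacobi rewriting: expand, keep a1-initial words, read off terms.
Composite bracket: [[a1, [a3, a4]], [a2, a5]]
Expanding via [a, b] = ab - ba: 16 signed words (2^4 = 16).
Coefficients come from the a1-initial words:
  word a1a3a4a2a5 has sign +1, contributing +[[[[a1, a3], a4], a2], a5]
  word a1a3a4a5a2 has sign -1, contributing -[[[[a1, a3], a4], a5], a2]
  word a1a4a3a2a5 has sign -1, contributing -[[[[a1, a4], a3], a2], a5]
  word a1a4a3a5a2 has sign +1, contributing +[[[[a1, a4], a3], a5], a2]


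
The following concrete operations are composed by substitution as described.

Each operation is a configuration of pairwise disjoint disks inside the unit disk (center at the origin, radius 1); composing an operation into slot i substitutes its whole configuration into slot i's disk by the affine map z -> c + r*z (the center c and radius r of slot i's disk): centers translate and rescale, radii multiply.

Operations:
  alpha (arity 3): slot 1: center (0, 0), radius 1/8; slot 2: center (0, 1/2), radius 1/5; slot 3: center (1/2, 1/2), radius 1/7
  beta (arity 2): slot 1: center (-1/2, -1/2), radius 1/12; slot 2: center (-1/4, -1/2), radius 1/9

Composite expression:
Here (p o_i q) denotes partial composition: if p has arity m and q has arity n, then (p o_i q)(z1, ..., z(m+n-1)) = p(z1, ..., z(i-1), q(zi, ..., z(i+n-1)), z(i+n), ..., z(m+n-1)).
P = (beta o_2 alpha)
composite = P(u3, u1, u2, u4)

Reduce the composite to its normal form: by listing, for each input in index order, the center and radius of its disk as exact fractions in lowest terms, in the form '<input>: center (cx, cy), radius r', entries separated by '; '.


Below beta, radii multiply path by path; the u-disk centers shift.
input u3: composing its 1 substitution step yields center (-1/2, -1/2), radius 1/12
input u1: composing its 2 substitution steps yields center (-1/4, -1/2), radius 1/72
input u2: composing its 2 substitution steps yields center (-1/4, -4/9), radius 1/45
input u4: composing its 2 substitution steps yields center (-7/36, -4/9), radius 1/63

u1: center (-1/4, -1/2), radius 1/72; u2: center (-1/4, -4/9), radius 1/45; u3: center (-1/2, -1/2), radius 1/12; u4: center (-7/36, -4/9), radius 1/63


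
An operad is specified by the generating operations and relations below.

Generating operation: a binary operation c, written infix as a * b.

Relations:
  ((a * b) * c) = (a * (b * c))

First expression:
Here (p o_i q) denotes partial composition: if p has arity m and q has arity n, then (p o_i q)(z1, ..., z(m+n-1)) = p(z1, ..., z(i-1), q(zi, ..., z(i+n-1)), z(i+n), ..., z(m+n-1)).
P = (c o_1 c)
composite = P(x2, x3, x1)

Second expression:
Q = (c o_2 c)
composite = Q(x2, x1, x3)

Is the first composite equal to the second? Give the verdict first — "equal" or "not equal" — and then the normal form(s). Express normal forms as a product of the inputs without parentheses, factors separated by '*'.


The first composite normalizes to x2 * x3 * x1
The second composite normalizes to x2 * x1 * x3
The forms do not match — not equal.

not equal — first x2 * x3 * x1, second x2 * x1 * x3


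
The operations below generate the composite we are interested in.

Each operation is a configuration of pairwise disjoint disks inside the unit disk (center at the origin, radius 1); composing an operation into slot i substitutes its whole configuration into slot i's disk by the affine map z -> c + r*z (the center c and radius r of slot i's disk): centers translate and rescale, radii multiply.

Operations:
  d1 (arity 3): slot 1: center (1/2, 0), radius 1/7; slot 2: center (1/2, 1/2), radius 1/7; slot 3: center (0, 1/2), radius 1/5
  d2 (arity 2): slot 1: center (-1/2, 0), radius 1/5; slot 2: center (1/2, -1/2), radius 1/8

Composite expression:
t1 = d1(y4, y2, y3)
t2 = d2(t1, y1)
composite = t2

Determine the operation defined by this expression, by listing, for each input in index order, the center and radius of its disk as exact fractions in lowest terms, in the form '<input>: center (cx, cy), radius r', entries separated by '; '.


y1: center (1/2, -1/2), radius 1/8; y2: center (-2/5, 1/10), radius 1/35; y3: center (-1/2, 1/10), radius 1/25; y4: center (-2/5, 0), radius 1/35

Follow each y-input down from d2: c' goes to c + r*c', radius to r*r'.
tracing y4 down its 2-map path: center (-2/5, 0), radius 1/35
tracing y2 down its 2-map path: center (-2/5, 1/10), radius 1/35
tracing y3 down its 2-map path: center (-1/2, 1/10), radius 1/25
tracing y1 down its 1-map path: center (1/2, -1/2), radius 1/8


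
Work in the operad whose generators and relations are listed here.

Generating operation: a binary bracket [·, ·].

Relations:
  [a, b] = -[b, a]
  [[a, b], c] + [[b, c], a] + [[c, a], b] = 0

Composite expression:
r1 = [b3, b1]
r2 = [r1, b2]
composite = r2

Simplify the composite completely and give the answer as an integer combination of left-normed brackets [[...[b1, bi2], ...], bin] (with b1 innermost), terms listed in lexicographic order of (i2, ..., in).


Antisymmetry and Jacobi reduce to b1-anchored left-normed brackets.
Composite bracket: [[b3, b1], b2]
The bracket unfolds into 4 signed words via [a, b] = ab - ba (2^2 = 4).
Only words starting with b1 matter:
  b1b3b2 (sign -1) contributes -[[b1, b3], b2]

-[[b1, b3], b2]


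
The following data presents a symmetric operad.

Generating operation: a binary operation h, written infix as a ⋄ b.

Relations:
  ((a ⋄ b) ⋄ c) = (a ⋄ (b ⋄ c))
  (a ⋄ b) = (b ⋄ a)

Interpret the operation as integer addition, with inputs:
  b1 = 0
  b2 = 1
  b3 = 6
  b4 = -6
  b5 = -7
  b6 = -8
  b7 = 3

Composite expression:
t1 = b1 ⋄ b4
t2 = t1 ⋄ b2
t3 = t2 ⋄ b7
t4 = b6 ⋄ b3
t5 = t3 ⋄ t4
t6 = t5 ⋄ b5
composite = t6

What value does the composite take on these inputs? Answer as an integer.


(b1 ⋄ b4) = -6
((b1 ⋄ b4) ⋄ b2) = -5
(((b1 ⋄ b4) ⋄ b2) ⋄ b7) = -2
(b6 ⋄ b3) = -2
((((b1 ⋄ b4) ⋄ b2) ⋄ b7) ⋄ (b6 ⋄ b3)) = -4
(((((b1 ⋄ b4) ⋄ b2) ⋄ b7) ⋄ (b6 ⋄ b3)) ⋄ b5) = -11

-11


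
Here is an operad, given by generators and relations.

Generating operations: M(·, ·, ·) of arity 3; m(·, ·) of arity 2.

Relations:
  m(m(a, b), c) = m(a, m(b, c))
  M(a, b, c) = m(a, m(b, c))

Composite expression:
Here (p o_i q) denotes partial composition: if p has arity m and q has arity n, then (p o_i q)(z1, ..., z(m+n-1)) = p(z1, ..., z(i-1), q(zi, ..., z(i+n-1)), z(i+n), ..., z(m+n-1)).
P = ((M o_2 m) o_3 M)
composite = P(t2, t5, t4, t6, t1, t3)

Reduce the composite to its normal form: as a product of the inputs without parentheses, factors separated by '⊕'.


t2 ⊕ t5 ⊕ t4 ⊕ t6 ⊕ t1 ⊕ t3

The M-tree's shape is irrelevant; the t-reading-order decides.
M(t4, t6, t1) unparenthesizes to t4 ⊕ t6 ⊕ t1
m(t5, M(t4, t6, t1)) unparenthesizes to t5 ⊕ t4 ⊕ t6 ⊕ t1
M(t2, m(t5, M(t4, t6, t1)), t3) unparenthesizes to t2 ⊕ t5 ⊕ t4 ⊕ t6 ⊕ t1 ⊕ t3


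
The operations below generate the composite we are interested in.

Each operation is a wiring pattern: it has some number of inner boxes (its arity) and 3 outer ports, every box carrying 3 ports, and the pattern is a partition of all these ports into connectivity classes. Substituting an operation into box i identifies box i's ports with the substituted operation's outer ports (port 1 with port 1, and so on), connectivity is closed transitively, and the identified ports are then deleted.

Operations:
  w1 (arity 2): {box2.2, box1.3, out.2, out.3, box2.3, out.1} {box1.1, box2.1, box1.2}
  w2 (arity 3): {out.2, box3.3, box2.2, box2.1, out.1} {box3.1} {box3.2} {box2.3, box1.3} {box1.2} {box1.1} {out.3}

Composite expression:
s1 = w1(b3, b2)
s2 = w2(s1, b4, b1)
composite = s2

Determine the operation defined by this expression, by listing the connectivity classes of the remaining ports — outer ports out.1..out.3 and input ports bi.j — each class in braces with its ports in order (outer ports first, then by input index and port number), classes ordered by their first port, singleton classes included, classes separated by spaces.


{out.1, out.2, b1.3, b4.1, b4.2} {out.3} {b1.1} {b1.2} {b2.1, b3.1, b3.2} {b2.2, b2.3, b3.3, b4.3}

Reachability decides: close wires over w2-identified ports.
through w1, on inputs (b3, b2): {out.1, out.2, out.3, b2.2, b2.3, b3.3} {b2.1, b3.1, b3.2} (out.j = stage outer ports)
through w2, on inputs (b3, b2, b4, b1): {out.1, out.2, b1.3, b4.1, b4.2} {out.3} {b1.1} {b1.2} {b2.1, b3.1, b3.2} {b2.2, b2.3, b3.3, b4.3} (out.j = stage outer ports)
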